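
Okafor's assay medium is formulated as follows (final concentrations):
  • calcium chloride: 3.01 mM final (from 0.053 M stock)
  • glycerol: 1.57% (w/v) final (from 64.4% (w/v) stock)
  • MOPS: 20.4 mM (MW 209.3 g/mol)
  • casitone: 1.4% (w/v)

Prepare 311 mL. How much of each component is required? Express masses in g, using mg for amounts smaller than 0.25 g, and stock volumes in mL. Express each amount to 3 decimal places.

Working volume: 311 mL = 0.311 L.
calcium chloride: V = C2·V2/C1 = 3.01 mM × 311 mL ÷ 53 mM = 17.662 mL
glycerol: dilute stock: 1.57% ÷ 64.4% × 311 mL = 7.582 mL
MOPS: 20.4 mmol/L × 209.3 g/mol × 0.311 L ÷ 1000 = 1.328 g
casitone: 1.4 g per 100 mL × 311 mL ÷ 100 = 4.354 g

calcium chloride 17.662 mL; glycerol 7.582 mL; MOPS 1.328 g; casitone 4.354 g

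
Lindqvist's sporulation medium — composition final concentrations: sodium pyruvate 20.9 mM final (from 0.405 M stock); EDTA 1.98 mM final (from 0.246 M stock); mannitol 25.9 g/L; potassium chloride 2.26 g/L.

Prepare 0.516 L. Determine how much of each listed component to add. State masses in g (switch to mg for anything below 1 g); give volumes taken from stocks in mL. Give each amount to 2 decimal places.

sodium pyruvate 26.63 mL; EDTA 4.15 mL; mannitol 13.36 g; potassium chloride 1.17 g

Working volume: 0.516 L.
sodium pyruvate: V = C2·V2/C1 = 20.9 mM × 516 mL ÷ 405 mM = 26.63 mL
EDTA: V = C2·V2/C1 = 1.98 mM × 516 mL ÷ 246 mM = 4.15 mL
mannitol: 25.9 g/L × 0.516 L = 13.36 g
potassium chloride: 2.26 g/L × 0.516 L = 1.17 g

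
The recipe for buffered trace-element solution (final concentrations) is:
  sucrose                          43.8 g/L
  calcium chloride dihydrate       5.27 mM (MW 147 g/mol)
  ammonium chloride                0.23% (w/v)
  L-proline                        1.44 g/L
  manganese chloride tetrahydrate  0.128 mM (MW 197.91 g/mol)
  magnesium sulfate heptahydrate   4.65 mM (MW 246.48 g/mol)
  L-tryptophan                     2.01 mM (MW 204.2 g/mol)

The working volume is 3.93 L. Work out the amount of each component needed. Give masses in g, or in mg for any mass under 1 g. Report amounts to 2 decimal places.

sucrose 172.13 g; calcium chloride dihydrate 3.04 g; ammonium chloride 9.04 g; L-proline 5.66 g; manganese chloride tetrahydrate 99.56 mg; magnesium sulfate heptahydrate 4.50 g; L-tryptophan 1.61 g

Working volume: 3.93 L.
sucrose: 43.8 g/L × 3.93 L = 172.13 g
calcium chloride dihydrate: 5.27 mmol/L × 147 g/mol × 3.93 L ÷ 1000 = 3.04 g
ammonium chloride: 0.23 g per 100 mL × 3930 mL ÷ 100 = 9.04 g
L-proline: 1.44 g/L × 3.93 L = 5.66 g
manganese chloride tetrahydrate: 0.128 mmol/L × 197.91 mg/mmol × 3.93 L = 99.56 mg
magnesium sulfate heptahydrate: 4.65 mmol/L × 246.48 g/mol × 3.93 L ÷ 1000 = 4.50 g
L-tryptophan: 2.01 mmol/L × 204.2 g/mol × 3.93 L ÷ 1000 = 1.61 g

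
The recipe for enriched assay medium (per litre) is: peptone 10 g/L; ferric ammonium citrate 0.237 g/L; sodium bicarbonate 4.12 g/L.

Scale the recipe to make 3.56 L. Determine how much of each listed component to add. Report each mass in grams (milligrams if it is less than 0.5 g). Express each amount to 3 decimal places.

Working volume: 3.56 L.
peptone: 10 g/L × 3.56 L = 35.600 g
ferric ammonium citrate: 0.237 g/L × 3.56 L = 0.844 g
sodium bicarbonate: 4.12 g/L × 3.56 L = 14.667 g

peptone 35.600 g; ferric ammonium citrate 0.844 g; sodium bicarbonate 14.667 g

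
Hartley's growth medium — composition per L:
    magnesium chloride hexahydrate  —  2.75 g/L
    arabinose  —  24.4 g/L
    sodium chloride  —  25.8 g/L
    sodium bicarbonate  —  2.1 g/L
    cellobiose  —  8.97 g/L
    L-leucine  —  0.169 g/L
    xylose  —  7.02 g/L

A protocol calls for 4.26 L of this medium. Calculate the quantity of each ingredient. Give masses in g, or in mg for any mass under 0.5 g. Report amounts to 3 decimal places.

magnesium chloride hexahydrate 11.715 g; arabinose 103.944 g; sodium chloride 109.908 g; sodium bicarbonate 8.946 g; cellobiose 38.212 g; L-leucine 0.720 g; xylose 29.905 g

Working volume: 4.26 L.
magnesium chloride hexahydrate: 2.75 g/L × 4.26 L = 11.715 g
arabinose: 24.4 g/L × 4.26 L = 103.944 g
sodium chloride: 25.8 g/L × 4.26 L = 109.908 g
sodium bicarbonate: 2.1 g/L × 4.26 L = 8.946 g
cellobiose: 8.97 g/L × 4.26 L = 38.212 g
L-leucine: 0.169 g/L × 4.26 L = 0.720 g
xylose: 7.02 g/L × 4.26 L = 29.905 g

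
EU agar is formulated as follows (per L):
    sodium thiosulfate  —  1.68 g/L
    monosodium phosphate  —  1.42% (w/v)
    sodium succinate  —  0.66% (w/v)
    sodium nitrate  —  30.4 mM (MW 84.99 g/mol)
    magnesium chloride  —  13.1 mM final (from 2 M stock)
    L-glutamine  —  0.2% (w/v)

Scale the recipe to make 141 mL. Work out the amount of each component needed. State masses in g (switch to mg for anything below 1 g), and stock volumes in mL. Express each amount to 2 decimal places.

Scale factor relative to 1 L: 0.141.
sodium thiosulfate: 1.68 g/L × 0.141 L = 0.23688 g = 236.88 mg
monosodium phosphate: 1.42% w/v = 14.2 g/L → 14.2 × 0.141 L = 2.00 g
sodium succinate: 0.66% w/v = 6.6 g/L → 6.6 × 0.141 L = 0.9306 g = 930.60 mg
sodium nitrate: 30.4 mmol/L × 84.99 mg/mmol × 0.141 L = 364.30 mg
magnesium chloride: V = C2·V2/C1 = 13.1 mM × 141 mL ÷ 2000 mM = 0.92 mL
L-glutamine: 0.2 g per 100 mL × 141 mL ÷ 100 = 0.282 g = 282.00 mg

sodium thiosulfate 236.88 mg; monosodium phosphate 2.00 g; sodium succinate 930.60 mg; sodium nitrate 364.30 mg; magnesium chloride 0.92 mL; L-glutamine 282.00 mg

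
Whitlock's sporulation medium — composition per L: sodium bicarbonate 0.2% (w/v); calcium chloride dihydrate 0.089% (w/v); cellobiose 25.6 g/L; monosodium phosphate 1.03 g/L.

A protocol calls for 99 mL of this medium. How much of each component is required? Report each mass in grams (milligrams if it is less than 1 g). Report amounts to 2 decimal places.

Scale factor relative to 1 L: 0.099.
sodium bicarbonate: 0.2 g per 100 mL × 99 mL ÷ 100 = 0.198 g = 198.00 mg
calcium chloride dihydrate: 0.089 g per 100 mL × 99 mL ÷ 100 = 0.08811 g = 88.11 mg
cellobiose: 25.6 g/L × 0.099 L = 2.53 g
monosodium phosphate: 1.03 g/L × 0.099 L = 0.10197 g = 101.97 mg

sodium bicarbonate 198.00 mg; calcium chloride dihydrate 88.11 mg; cellobiose 2.53 g; monosodium phosphate 101.97 mg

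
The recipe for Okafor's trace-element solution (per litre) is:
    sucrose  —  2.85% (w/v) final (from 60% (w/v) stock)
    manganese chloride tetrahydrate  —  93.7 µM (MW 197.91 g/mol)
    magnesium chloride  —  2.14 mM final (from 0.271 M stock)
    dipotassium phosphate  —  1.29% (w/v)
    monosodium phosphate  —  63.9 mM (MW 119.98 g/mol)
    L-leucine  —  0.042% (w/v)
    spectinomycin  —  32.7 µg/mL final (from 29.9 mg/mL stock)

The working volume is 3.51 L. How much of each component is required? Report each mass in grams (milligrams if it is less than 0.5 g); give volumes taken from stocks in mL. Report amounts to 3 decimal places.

Working volume: 3.51 L.
sucrose: dilute stock: 2.85% ÷ 60% × 3510 mL = 166.725 mL
manganese chloride tetrahydrate: 93.7 µmol/L × 197.91 g/mol × 3.51 L ÷ 1000 = 65.090 mg
magnesium chloride: C1V1 = C2V2 → 2.14 mM × 3510 mL ÷ 271 mM = 27.717 mL
dipotassium phosphate: 1.29% w/v = 12.9 g/L → 12.9 × 3.51 L = 45.279 g
monosodium phosphate: 63.9 mmol/L × 119.98 g/mol × 3.51 L ÷ 1000 = 26.910 g
L-leucine: 0.042% w/v = 0.42 g/L → 0.42 × 3.51 L = 1.474 g
spectinomycin: C1V1 = C2V2 → 32.7 µg/mL × 3510 mL ÷ 29900 µg/mL = 3.839 mL

sucrose 166.725 mL; manganese chloride tetrahydrate 65.090 mg; magnesium chloride 27.717 mL; dipotassium phosphate 45.279 g; monosodium phosphate 26.910 g; L-leucine 1.474 g; spectinomycin 3.839 mL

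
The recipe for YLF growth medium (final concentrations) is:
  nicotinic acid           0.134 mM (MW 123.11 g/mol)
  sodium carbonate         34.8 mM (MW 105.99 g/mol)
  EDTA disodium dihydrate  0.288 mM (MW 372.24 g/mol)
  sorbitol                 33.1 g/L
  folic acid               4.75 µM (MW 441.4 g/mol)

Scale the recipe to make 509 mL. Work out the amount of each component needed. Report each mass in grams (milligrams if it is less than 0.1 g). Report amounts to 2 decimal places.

Working volume: 509 mL = 0.509 L.
nicotinic acid: 0.134 mmol/L × 123.11 mg/mmol × 0.509 L = 8.40 mg
sodium carbonate: 34.8 mmol/L × 105.99 g/mol × 0.509 L ÷ 1000 = 1.88 g
EDTA disodium dihydrate: 0.288 mmol/L × 372.24 mg/mmol × 0.509 L = 54.57 mg
sorbitol: 33.1 g/L × 0.509 L = 16.85 g
folic acid: 4.75 µmol/L × 441.4 g/mol × 0.509 L ÷ 1000 = 1.07 mg

nicotinic acid 8.40 mg; sodium carbonate 1.88 g; EDTA disodium dihydrate 54.57 mg; sorbitol 16.85 g; folic acid 1.07 mg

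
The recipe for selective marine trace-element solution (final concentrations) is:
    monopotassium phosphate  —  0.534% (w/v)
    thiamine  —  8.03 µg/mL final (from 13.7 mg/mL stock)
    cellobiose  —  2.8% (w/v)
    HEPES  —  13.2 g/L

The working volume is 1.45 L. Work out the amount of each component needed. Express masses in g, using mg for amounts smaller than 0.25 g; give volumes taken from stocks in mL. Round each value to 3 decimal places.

monopotassium phosphate 7.743 g; thiamine 0.850 mL; cellobiose 40.600 g; HEPES 19.140 g

Scale factor relative to 1 L: 1.45.
monopotassium phosphate: 0.534% w/v = 5.34 g/L → 5.34 × 1.45 L = 7.743 g
thiamine: C1V1 = C2V2 → 8.03 µg/mL × 1450 mL ÷ 13700 µg/mL = 0.850 mL
cellobiose: 2.8 g per 100 mL × 1450 mL ÷ 100 = 40.600 g
HEPES: 13.2 g/L × 1.45 L = 19.140 g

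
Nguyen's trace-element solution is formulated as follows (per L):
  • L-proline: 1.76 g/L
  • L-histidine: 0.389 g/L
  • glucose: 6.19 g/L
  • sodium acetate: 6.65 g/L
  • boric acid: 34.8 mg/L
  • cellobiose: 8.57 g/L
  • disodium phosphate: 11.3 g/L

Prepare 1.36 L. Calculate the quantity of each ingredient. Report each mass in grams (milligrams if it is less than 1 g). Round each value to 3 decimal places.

Scale factor relative to 1 L: 1.36.
L-proline: 1.76 g/L × 1.36 L = 2.394 g
L-histidine: 0.389 g/L × 1.36 L = 0.52904 g = 529.040 mg
glucose: 6.19 g/L × 1.36 L = 8.418 g
sodium acetate: 6.65 g/L × 1.36 L = 9.044 g
boric acid: 34.8 mg/L × 1.36 L = 47.328 mg
cellobiose: 8.57 g/L × 1.36 L = 11.655 g
disodium phosphate: 11.3 g/L × 1.36 L = 15.368 g

L-proline 2.394 g; L-histidine 529.040 mg; glucose 8.418 g; sodium acetate 9.044 g; boric acid 47.328 mg; cellobiose 11.655 g; disodium phosphate 15.368 g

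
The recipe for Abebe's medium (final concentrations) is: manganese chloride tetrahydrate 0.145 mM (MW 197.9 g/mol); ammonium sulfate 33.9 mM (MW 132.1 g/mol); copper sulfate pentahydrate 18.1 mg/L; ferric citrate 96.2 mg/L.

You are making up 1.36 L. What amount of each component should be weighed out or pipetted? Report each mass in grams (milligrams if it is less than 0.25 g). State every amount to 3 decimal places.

Scale factor relative to 1 L: 1.36.
manganese chloride tetrahydrate: 0.145 mmol/L × 197.9 mg/mmol × 1.36 L = 39.026 mg
ammonium sulfate: 33.9 mmol/L × 132.1 g/mol × 1.36 L ÷ 1000 = 6.090 g
copper sulfate pentahydrate: 18.1 mg/L × 1.36 L = 24.616 mg
ferric citrate: 96.2 mg/L × 1.36 L = 130.832 mg

manganese chloride tetrahydrate 39.026 mg; ammonium sulfate 6.090 g; copper sulfate pentahydrate 24.616 mg; ferric citrate 130.832 mg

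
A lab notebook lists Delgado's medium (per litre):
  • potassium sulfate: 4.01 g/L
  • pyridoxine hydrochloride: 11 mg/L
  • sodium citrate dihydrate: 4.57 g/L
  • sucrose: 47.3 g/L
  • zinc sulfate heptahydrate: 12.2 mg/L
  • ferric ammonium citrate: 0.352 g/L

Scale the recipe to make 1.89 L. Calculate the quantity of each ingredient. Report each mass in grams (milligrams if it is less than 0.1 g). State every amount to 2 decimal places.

potassium sulfate 7.58 g; pyridoxine hydrochloride 20.79 mg; sodium citrate dihydrate 8.64 g; sucrose 89.40 g; zinc sulfate heptahydrate 23.06 mg; ferric ammonium citrate 0.67 g

Scale factor relative to 1 L: 1.89.
potassium sulfate: 4.01 g/L × 1.89 L = 7.58 g
pyridoxine hydrochloride: 11 mg/L × 1.89 L = 20.79 mg
sodium citrate dihydrate: 4.57 g/L × 1.89 L = 8.64 g
sucrose: 47.3 g/L × 1.89 L = 89.40 g
zinc sulfate heptahydrate: 12.2 mg/L × 1.89 L = 23.06 mg
ferric ammonium citrate: 0.352 g/L × 1.89 L = 0.67 g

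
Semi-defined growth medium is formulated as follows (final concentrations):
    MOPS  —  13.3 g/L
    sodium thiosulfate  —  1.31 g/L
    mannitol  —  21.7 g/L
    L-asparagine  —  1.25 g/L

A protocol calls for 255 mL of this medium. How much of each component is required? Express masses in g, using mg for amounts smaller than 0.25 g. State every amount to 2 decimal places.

Scale factor relative to 1 L: 0.255.
MOPS: 13.3 g/L × 0.255 L = 3.39 g
sodium thiosulfate: 1.31 g/L × 0.255 L = 0.33 g
mannitol: 21.7 g/L × 0.255 L = 5.53 g
L-asparagine: 1.25 g/L × 0.255 L = 0.32 g

MOPS 3.39 g; sodium thiosulfate 0.33 g; mannitol 5.53 g; L-asparagine 0.32 g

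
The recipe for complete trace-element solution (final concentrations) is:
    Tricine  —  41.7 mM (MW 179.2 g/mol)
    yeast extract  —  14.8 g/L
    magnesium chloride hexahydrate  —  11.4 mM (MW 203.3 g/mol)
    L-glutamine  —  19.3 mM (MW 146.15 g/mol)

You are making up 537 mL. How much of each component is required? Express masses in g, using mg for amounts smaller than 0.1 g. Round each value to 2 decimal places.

Scale factor relative to 1 L: 0.537.
Tricine: 41.7 mmol/L × 179.2 g/mol × 0.537 L ÷ 1000 = 4.01 g
yeast extract: 14.8 g/L × 0.537 L = 7.95 g
magnesium chloride hexahydrate: 11.4 mmol/L × 203.3 g/mol × 0.537 L ÷ 1000 = 1.24 g
L-glutamine: 19.3 mmol/L × 146.15 g/mol × 0.537 L ÷ 1000 = 1.51 g

Tricine 4.01 g; yeast extract 7.95 g; magnesium chloride hexahydrate 1.24 g; L-glutamine 1.51 g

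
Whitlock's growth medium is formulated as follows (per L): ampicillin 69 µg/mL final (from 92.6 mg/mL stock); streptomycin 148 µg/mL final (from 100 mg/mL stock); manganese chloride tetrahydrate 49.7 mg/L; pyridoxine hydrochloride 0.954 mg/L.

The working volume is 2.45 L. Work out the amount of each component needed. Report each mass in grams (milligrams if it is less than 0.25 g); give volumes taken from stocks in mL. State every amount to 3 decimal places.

Scale factor relative to 1 L: 2.45.
ampicillin: dilute stock: 69 µg/mL × 2450 mL ÷ 92600 µg/mL = 1.826 mL
streptomycin: V = C2·V2/C1 = 148 µg/mL × 2450 mL ÷ 100000 µg/mL = 3.626 mL
manganese chloride tetrahydrate: 49.7 mg/L × 2.45 L = 121.765 mg
pyridoxine hydrochloride: 0.954 mg/L × 2.45 L = 2.337 mg

ampicillin 1.826 mL; streptomycin 3.626 mL; manganese chloride tetrahydrate 121.765 mg; pyridoxine hydrochloride 2.337 mg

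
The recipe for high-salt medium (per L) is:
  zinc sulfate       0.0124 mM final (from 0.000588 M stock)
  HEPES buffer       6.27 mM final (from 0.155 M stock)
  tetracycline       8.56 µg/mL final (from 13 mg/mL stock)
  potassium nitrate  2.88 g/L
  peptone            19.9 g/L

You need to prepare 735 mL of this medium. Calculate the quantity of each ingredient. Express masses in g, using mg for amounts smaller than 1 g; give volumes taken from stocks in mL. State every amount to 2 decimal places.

Scale factor relative to 1 L: 0.735.
zinc sulfate: V = C2·V2/C1 = 0.0124 mM × 735 mL ÷ 0.588 mM = 15.50 mL
HEPES buffer: V = C2·V2/C1 = 6.27 mM × 735 mL ÷ 155 mM = 29.73 mL
tetracycline: dilute stock: 8.56 µg/mL × 735 mL ÷ 13000 µg/mL = 0.48 mL
potassium nitrate: 2.88 g/L × 0.735 L = 2.12 g
peptone: 19.9 g/L × 0.735 L = 14.63 g

zinc sulfate 15.50 mL; HEPES buffer 29.73 mL; tetracycline 0.48 mL; potassium nitrate 2.12 g; peptone 14.63 g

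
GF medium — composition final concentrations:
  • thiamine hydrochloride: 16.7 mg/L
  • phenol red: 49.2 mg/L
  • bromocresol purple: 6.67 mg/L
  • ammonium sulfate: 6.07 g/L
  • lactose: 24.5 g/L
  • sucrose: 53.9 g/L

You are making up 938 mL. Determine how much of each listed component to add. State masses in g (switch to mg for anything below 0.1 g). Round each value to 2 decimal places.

thiamine hydrochloride 15.66 mg; phenol red 46.15 mg; bromocresol purple 6.26 mg; ammonium sulfate 5.69 g; lactose 22.98 g; sucrose 50.56 g

Scale factor relative to 1 L: 0.938.
thiamine hydrochloride: 16.7 mg/L × 0.938 L = 15.66 mg
phenol red: 49.2 mg/L × 0.938 L = 46.15 mg
bromocresol purple: 6.67 mg/L × 0.938 L = 6.26 mg
ammonium sulfate: 6.07 g/L × 0.938 L = 5.69 g
lactose: 24.5 g/L × 0.938 L = 22.98 g
sucrose: 53.9 g/L × 0.938 L = 50.56 g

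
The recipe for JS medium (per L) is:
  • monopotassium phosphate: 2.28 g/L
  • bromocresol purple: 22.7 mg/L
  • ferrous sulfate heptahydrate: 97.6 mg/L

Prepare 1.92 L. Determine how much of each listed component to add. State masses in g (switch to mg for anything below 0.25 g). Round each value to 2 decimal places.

monopotassium phosphate 4.38 g; bromocresol purple 43.58 mg; ferrous sulfate heptahydrate 187.39 mg

Scale factor relative to 1 L: 1.92.
monopotassium phosphate: 2.28 g/L × 1.92 L = 4.38 g
bromocresol purple: 22.7 mg/L × 1.92 L = 43.58 mg
ferrous sulfate heptahydrate: 97.6 mg/L × 1.92 L = 187.39 mg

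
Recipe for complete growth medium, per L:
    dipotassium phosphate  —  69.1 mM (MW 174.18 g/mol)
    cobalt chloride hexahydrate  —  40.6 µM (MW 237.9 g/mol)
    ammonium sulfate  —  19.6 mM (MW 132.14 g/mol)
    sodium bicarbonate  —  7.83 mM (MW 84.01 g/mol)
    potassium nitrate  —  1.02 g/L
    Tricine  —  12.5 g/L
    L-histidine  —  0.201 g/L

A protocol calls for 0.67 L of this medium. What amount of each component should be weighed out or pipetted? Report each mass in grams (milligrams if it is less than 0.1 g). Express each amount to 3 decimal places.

Working volume: 0.67 L.
dipotassium phosphate: 69.1 mmol/L × 174.18 g/mol × 0.67 L ÷ 1000 = 8.064 g
cobalt chloride hexahydrate: 40.6 µmol/L × 237.9 g/mol × 0.67 L ÷ 1000 = 6.471 mg
ammonium sulfate: 19.6 mmol/L × 132.14 g/mol × 0.67 L ÷ 1000 = 1.735 g
sodium bicarbonate: 7.83 mmol/L × 84.01 g/mol × 0.67 L ÷ 1000 = 0.441 g
potassium nitrate: 1.02 g/L × 0.67 L = 0.683 g
Tricine: 12.5 g/L × 0.67 L = 8.375 g
L-histidine: 0.201 g/L × 0.67 L = 0.135 g

dipotassium phosphate 8.064 g; cobalt chloride hexahydrate 6.471 mg; ammonium sulfate 1.735 g; sodium bicarbonate 0.441 g; potassium nitrate 0.683 g; Tricine 8.375 g; L-histidine 0.135 g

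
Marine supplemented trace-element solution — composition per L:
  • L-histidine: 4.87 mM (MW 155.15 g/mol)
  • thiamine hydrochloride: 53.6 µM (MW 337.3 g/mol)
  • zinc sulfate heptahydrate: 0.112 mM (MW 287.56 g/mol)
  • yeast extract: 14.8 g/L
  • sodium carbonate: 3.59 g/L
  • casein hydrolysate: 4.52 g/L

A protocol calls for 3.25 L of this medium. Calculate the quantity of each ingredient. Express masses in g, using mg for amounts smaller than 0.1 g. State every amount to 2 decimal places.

Working volume: 3.25 L.
L-histidine: 4.87 mmol/L × 155.15 g/mol × 3.25 L ÷ 1000 = 2.46 g
thiamine hydrochloride: 53.6 µmol/L × 337.3 g/mol × 3.25 L ÷ 1000 = 58.76 mg
zinc sulfate heptahydrate: 0.112 mmol/L × 287.56 g/mol × 3.25 L ÷ 1000 = 0.10 g
yeast extract: 14.8 g/L × 3.25 L = 48.10 g
sodium carbonate: 3.59 g/L × 3.25 L = 11.67 g
casein hydrolysate: 4.52 g/L × 3.25 L = 14.69 g

L-histidine 2.46 g; thiamine hydrochloride 58.76 mg; zinc sulfate heptahydrate 0.10 g; yeast extract 48.10 g; sodium carbonate 11.67 g; casein hydrolysate 14.69 g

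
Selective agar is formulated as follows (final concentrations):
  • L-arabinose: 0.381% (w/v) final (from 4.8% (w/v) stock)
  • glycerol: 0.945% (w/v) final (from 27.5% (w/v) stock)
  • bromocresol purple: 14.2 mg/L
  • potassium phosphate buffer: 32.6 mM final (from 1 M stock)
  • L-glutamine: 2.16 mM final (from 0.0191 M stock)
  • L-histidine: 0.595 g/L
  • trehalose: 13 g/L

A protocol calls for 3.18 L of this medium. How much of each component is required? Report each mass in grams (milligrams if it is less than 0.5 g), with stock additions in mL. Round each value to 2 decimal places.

L-arabinose 252.41 mL; glycerol 109.28 mL; bromocresol purple 45.16 mg; potassium phosphate buffer 103.67 mL; L-glutamine 359.62 mL; L-histidine 1.89 g; trehalose 41.34 g

Scale factor relative to 1 L: 3.18.
L-arabinose: dilute stock: 0.381% ÷ 4.8% × 3180 mL = 252.41 mL
glycerol: C1V1 = C2V2 → 0.945% ÷ 27.5% × 3180 mL = 109.28 mL
bromocresol purple: 14.2 mg/L × 3.18 L = 45.16 mg
potassium phosphate buffer: V = C2·V2/C1 = 32.6 mM × 3180 mL ÷ 1000 mM = 103.67 mL
L-glutamine: V = C2·V2/C1 = 2.16 mM × 3180 mL ÷ 19.1 mM = 359.62 mL
L-histidine: 0.595 g/L × 3.18 L = 1.89 g
trehalose: 13 g/L × 3.18 L = 41.34 g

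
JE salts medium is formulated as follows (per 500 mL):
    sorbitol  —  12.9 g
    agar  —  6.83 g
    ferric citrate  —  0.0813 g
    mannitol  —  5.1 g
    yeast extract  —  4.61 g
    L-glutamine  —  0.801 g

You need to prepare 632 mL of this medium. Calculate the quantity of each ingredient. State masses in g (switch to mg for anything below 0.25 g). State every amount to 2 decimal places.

sorbitol 16.31 g; agar 8.63 g; ferric citrate 102.76 mg; mannitol 6.45 g; yeast extract 5.83 g; L-glutamine 1.01 g

Ratio of target to recipe volume: 632 / 500 = 1.264.
sorbitol: 12.9 g × (632 mL / 500 mL) = 16.31 g
agar: 6.83 g × (632 mL / 500 mL) = 8.63 g
ferric citrate: 0.0813 g × (632 mL / 500 mL) = 0.102763 g = 102.76 mg
mannitol: 5.1 g × (632 mL / 500 mL) = 6.45 g
yeast extract: 4.61 g × (632 mL / 500 mL) = 5.83 g
L-glutamine: 0.801 g × (632 mL / 500 mL) = 1.01 g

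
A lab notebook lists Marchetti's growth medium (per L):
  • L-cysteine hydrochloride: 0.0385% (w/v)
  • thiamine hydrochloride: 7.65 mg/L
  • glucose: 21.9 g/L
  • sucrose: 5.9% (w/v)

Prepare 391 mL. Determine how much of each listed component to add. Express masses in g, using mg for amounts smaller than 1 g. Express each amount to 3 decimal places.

L-cysteine hydrochloride 150.535 mg; thiamine hydrochloride 2.991 mg; glucose 8.563 g; sucrose 23.069 g

Scale factor relative to 1 L: 0.391.
L-cysteine hydrochloride: 0.0385% w/v = 0.385 g/L → 0.385 × 0.391 L = 0.150535 g = 150.535 mg
thiamine hydrochloride: 7.65 mg/L × 0.391 L = 2.991 mg
glucose: 21.9 g/L × 0.391 L = 8.563 g
sucrose: 5.9 g per 100 mL × 391 mL ÷ 100 = 23.069 g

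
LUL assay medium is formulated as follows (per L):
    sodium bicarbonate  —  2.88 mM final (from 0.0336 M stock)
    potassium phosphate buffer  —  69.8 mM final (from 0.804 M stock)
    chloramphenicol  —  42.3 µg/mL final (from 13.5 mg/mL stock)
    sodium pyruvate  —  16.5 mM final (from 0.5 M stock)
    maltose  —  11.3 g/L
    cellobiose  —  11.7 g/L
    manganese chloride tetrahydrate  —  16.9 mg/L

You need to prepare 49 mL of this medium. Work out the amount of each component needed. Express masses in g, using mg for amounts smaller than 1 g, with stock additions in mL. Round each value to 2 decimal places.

sodium bicarbonate 4.20 mL; potassium phosphate buffer 4.25 mL; chloramphenicol 0.15 mL; sodium pyruvate 1.62 mL; maltose 553.70 mg; cellobiose 573.30 mg; manganese chloride tetrahydrate 0.83 mg

Working volume: 49 mL = 0.049 L.
sodium bicarbonate: V = C2·V2/C1 = 2.88 mM × 49 mL ÷ 33.6 mM = 4.20 mL
potassium phosphate buffer: V = C2·V2/C1 = 69.8 mM × 49 mL ÷ 804 mM = 4.25 mL
chloramphenicol: dilute stock: 42.3 µg/mL × 49 mL ÷ 13500 µg/mL = 0.15 mL
sodium pyruvate: C1V1 = C2V2 → 16.5 mM × 49 mL ÷ 500 mM = 1.62 mL
maltose: 11.3 g/L × 0.049 L = 0.5537 g = 553.70 mg
cellobiose: 11.7 g/L × 0.049 L = 0.5733 g = 573.30 mg
manganese chloride tetrahydrate: 16.9 mg/L × 0.049 L = 0.83 mg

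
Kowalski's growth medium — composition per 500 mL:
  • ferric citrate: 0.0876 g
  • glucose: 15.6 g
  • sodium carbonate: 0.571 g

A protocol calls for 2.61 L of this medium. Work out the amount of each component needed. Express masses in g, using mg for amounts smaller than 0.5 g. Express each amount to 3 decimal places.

Ratio of target to recipe volume: 2610 / 500 = 5.22.
ferric citrate: 0.0876 g × (2610 mL / 500 mL) = 0.457272 g = 457.272 mg
glucose: 15.6 g × (2610 mL / 500 mL) = 81.432 g
sodium carbonate: 0.571 g × (2610 mL / 500 mL) = 2.981 g

ferric citrate 457.272 mg; glucose 81.432 g; sodium carbonate 2.981 g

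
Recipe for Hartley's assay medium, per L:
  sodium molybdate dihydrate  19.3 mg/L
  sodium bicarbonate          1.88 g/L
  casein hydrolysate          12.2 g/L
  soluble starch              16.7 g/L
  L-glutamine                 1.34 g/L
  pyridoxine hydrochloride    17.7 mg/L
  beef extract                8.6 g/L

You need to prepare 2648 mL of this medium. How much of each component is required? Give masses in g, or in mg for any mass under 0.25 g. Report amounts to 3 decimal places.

Target volume = 2648 mL = 2.648 L.
sodium molybdate dihydrate: 19.3 mg/L × 2.648 L = 51.106 mg
sodium bicarbonate: 1.88 g/L × 2.648 L = 4.978 g
casein hydrolysate: 12.2 g/L × 2.648 L = 32.306 g
soluble starch: 16.7 g/L × 2.648 L = 44.222 g
L-glutamine: 1.34 g/L × 2.648 L = 3.548 g
pyridoxine hydrochloride: 17.7 mg/L × 2.648 L = 46.870 mg
beef extract: 8.6 g/L × 2.648 L = 22.773 g

sodium molybdate dihydrate 51.106 mg; sodium bicarbonate 4.978 g; casein hydrolysate 32.306 g; soluble starch 44.222 g; L-glutamine 3.548 g; pyridoxine hydrochloride 46.870 mg; beef extract 22.773 g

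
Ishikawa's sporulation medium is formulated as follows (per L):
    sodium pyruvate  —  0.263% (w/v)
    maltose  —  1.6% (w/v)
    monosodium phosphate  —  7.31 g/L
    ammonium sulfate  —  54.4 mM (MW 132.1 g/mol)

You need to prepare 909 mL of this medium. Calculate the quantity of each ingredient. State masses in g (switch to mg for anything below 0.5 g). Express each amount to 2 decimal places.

Working volume: 909 mL = 0.909 L.
sodium pyruvate: 0.263 g per 100 mL × 909 mL ÷ 100 = 2.39 g
maltose: 1.6 g per 100 mL × 909 mL ÷ 100 = 14.54 g
monosodium phosphate: 7.31 g/L × 0.909 L = 6.64 g
ammonium sulfate: 54.4 mmol/L × 132.1 g/mol × 0.909 L ÷ 1000 = 6.53 g

sodium pyruvate 2.39 g; maltose 14.54 g; monosodium phosphate 6.64 g; ammonium sulfate 6.53 g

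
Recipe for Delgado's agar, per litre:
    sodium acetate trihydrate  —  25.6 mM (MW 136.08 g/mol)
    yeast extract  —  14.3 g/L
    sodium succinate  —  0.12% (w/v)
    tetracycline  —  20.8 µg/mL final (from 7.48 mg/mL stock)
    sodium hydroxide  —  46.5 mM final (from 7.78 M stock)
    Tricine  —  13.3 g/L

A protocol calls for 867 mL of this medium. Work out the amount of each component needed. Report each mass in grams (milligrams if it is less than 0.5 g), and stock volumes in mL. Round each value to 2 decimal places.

Target volume = 867 mL = 0.867 L.
sodium acetate trihydrate: 25.6 mmol/L × 136.08 g/mol × 0.867 L ÷ 1000 = 3.02 g
yeast extract: 14.3 g/L × 0.867 L = 12.40 g
sodium succinate: 0.12% w/v = 1.2 g/L → 1.2 × 0.867 L = 1.04 g
tetracycline: C1V1 = C2V2 → 20.8 µg/mL × 867 mL ÷ 7480 µg/mL = 2.41 mL
sodium hydroxide: C1V1 = C2V2 → 46.5 mM × 867 mL ÷ 7780 mM = 5.18 mL
Tricine: 13.3 g/L × 0.867 L = 11.53 g

sodium acetate trihydrate 3.02 g; yeast extract 12.40 g; sodium succinate 1.04 g; tetracycline 2.41 mL; sodium hydroxide 5.18 mL; Tricine 11.53 g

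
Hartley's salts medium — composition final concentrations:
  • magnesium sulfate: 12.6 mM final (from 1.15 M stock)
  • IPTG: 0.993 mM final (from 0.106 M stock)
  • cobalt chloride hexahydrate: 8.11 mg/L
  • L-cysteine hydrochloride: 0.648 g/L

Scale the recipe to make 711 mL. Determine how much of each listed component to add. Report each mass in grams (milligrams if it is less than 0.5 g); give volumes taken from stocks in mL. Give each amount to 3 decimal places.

Scale factor relative to 1 L: 0.711.
magnesium sulfate: C1V1 = C2V2 → 12.6 mM × 711 mL ÷ 1150 mM = 7.790 mL
IPTG: dilute stock: 0.993 mM × 711 mL ÷ 106 mM = 6.661 mL
cobalt chloride hexahydrate: 8.11 mg/L × 0.711 L = 5.766 mg
L-cysteine hydrochloride: 0.648 g/L × 0.711 L = 0.460728 g = 460.728 mg

magnesium sulfate 7.790 mL; IPTG 6.661 mL; cobalt chloride hexahydrate 5.766 mg; L-cysteine hydrochloride 460.728 mg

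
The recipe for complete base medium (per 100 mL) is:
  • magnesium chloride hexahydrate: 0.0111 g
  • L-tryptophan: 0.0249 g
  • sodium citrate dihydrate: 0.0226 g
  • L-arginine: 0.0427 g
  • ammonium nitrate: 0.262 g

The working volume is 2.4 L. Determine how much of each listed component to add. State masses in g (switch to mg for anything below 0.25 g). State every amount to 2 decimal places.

magnesium chloride hexahydrate 0.27 g; L-tryptophan 0.60 g; sodium citrate dihydrate 0.54 g; L-arginine 1.02 g; ammonium nitrate 6.29 g

Ratio of target to recipe volume: 2400 / 100 = 24.
magnesium chloride hexahydrate: 0.0111 g × (2400 mL / 100 mL) = 0.27 g
L-tryptophan: 0.0249 g × (2400 mL / 100 mL) = 0.60 g
sodium citrate dihydrate: 0.0226 g × (2400 mL / 100 mL) = 0.54 g
L-arginine: 0.0427 g × (2400 mL / 100 mL) = 1.02 g
ammonium nitrate: 0.262 g × (2400 mL / 100 mL) = 6.29 g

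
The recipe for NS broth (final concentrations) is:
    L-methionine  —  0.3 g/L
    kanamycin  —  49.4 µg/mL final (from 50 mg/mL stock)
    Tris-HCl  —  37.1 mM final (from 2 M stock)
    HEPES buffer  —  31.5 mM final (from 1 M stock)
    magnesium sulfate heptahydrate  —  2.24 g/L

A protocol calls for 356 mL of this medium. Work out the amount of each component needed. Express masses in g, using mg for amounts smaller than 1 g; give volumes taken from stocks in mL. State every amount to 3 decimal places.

L-methionine 106.800 mg; kanamycin 0.352 mL; Tris-HCl 6.604 mL; HEPES buffer 11.214 mL; magnesium sulfate heptahydrate 797.440 mg

Scale factor relative to 1 L: 0.356.
L-methionine: 0.3 g/L × 0.356 L = 0.1068 g = 106.800 mg
kanamycin: dilute stock: 49.4 µg/mL × 356 mL ÷ 50000 µg/mL = 0.352 mL
Tris-HCl: V = C2·V2/C1 = 37.1 mM × 356 mL ÷ 2000 mM = 6.604 mL
HEPES buffer: V = C2·V2/C1 = 31.5 mM × 356 mL ÷ 1000 mM = 11.214 mL
magnesium sulfate heptahydrate: 2.24 g/L × 0.356 L = 0.79744 g = 797.440 mg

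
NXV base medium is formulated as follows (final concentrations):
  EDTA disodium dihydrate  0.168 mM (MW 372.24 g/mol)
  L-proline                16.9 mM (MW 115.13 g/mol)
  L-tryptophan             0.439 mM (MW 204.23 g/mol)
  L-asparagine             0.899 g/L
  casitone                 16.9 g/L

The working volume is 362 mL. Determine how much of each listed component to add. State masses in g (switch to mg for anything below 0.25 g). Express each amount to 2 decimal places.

EDTA disodium dihydrate 22.64 mg; L-proline 0.70 g; L-tryptophan 32.46 mg; L-asparagine 0.33 g; casitone 6.12 g

Working volume: 362 mL = 0.362 L.
EDTA disodium dihydrate: 0.168 mmol/L × 372.24 mg/mmol × 0.362 L = 22.64 mg
L-proline: 16.9 mmol/L × 115.13 g/mol × 0.362 L ÷ 1000 = 0.70 g
L-tryptophan: 0.439 mmol/L × 204.23 mg/mmol × 0.362 L = 32.46 mg
L-asparagine: 0.899 g/L × 0.362 L = 0.33 g
casitone: 16.9 g/L × 0.362 L = 6.12 g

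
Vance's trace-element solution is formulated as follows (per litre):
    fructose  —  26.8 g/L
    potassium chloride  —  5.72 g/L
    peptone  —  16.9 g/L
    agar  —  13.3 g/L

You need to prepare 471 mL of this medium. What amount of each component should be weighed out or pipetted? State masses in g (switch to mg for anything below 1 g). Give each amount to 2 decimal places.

Working volume: 471 mL = 0.471 L.
fructose: 26.8 g/L × 0.471 L = 12.62 g
potassium chloride: 5.72 g/L × 0.471 L = 2.69 g
peptone: 16.9 g/L × 0.471 L = 7.96 g
agar: 13.3 g/L × 0.471 L = 6.26 g

fructose 12.62 g; potassium chloride 2.69 g; peptone 7.96 g; agar 6.26 g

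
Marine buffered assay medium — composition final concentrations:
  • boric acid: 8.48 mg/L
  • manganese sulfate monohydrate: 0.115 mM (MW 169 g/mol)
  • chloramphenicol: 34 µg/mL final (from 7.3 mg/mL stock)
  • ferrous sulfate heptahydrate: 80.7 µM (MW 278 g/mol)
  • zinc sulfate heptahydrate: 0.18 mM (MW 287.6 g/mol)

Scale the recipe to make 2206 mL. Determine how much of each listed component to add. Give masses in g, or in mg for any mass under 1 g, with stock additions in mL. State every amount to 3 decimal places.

boric acid 18.707 mg; manganese sulfate monohydrate 42.874 mg; chloramphenicol 10.275 mL; ferrous sulfate heptahydrate 49.491 mg; zinc sulfate heptahydrate 114.200 mg

Working volume: 2206 mL = 2.206 L.
boric acid: 8.48 mg/L × 2.206 L = 18.707 mg
manganese sulfate monohydrate: 0.115 mmol/L × 169 mg/mmol × 2.206 L = 42.874 mg
chloramphenicol: C1V1 = C2V2 → 34 µg/mL × 2206 mL ÷ 7300 µg/mL = 10.275 mL
ferrous sulfate heptahydrate: 80.7 µmol/L × 278 g/mol × 2.206 L ÷ 1000 = 49.491 mg
zinc sulfate heptahydrate: 0.18 mmol/L × 287.6 mg/mmol × 2.206 L = 114.200 mg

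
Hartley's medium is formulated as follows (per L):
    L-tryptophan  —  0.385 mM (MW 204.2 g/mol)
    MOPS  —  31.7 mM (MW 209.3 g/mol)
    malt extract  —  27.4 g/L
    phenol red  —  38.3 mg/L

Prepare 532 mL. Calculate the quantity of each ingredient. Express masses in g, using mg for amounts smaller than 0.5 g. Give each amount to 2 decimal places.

Target volume = 532 mL = 0.532 L.
L-tryptophan: 0.385 mmol/L × 204.2 mg/mmol × 0.532 L = 41.82 mg
MOPS: 31.7 mmol/L × 209.3 g/mol × 0.532 L ÷ 1000 = 3.53 g
malt extract: 27.4 g/L × 0.532 L = 14.58 g
phenol red: 38.3 mg/L × 0.532 L = 20.38 mg

L-tryptophan 41.82 mg; MOPS 3.53 g; malt extract 14.58 g; phenol red 20.38 mg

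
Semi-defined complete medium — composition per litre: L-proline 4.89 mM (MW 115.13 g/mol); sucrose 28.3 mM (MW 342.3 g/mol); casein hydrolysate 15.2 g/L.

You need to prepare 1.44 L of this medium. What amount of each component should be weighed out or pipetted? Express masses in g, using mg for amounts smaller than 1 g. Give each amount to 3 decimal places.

L-proline 810.699 mg; sucrose 13.949 g; casein hydrolysate 21.888 g

Scale factor relative to 1 L: 1.44.
L-proline: 4.89 mmol/L × 115.13 mg/mmol × 1.44 L = 810.699 mg
sucrose: 28.3 mmol/L × 342.3 g/mol × 1.44 L ÷ 1000 = 13.949 g
casein hydrolysate: 15.2 g/L × 1.44 L = 21.888 g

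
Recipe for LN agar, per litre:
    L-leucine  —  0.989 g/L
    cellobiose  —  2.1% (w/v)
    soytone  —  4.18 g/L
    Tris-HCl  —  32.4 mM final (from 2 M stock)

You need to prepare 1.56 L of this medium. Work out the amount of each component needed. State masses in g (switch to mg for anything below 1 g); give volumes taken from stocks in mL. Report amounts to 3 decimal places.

L-leucine 1.543 g; cellobiose 32.760 g; soytone 6.521 g; Tris-HCl 25.272 mL

Working volume: 1.56 L.
L-leucine: 0.989 g/L × 1.56 L = 1.543 g
cellobiose: 2.1% w/v = 21 g/L → 21 × 1.56 L = 32.760 g
soytone: 4.18 g/L × 1.56 L = 6.521 g
Tris-HCl: dilute stock: 32.4 mM × 1560 mL ÷ 2000 mM = 25.272 mL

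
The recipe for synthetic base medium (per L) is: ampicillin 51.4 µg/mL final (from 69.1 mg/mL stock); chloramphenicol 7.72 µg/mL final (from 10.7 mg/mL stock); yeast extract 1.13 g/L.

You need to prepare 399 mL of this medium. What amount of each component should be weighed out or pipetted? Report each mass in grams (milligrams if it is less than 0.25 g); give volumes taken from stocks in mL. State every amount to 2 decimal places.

ampicillin 0.30 mL; chloramphenicol 0.29 mL; yeast extract 0.45 g

Target volume = 399 mL = 0.399 L.
ampicillin: C1V1 = C2V2 → 51.4 µg/mL × 399 mL ÷ 69100 µg/mL = 0.30 mL
chloramphenicol: dilute stock: 7.72 µg/mL × 399 mL ÷ 10700 µg/mL = 0.29 mL
yeast extract: 1.13 g/L × 0.399 L = 0.45 g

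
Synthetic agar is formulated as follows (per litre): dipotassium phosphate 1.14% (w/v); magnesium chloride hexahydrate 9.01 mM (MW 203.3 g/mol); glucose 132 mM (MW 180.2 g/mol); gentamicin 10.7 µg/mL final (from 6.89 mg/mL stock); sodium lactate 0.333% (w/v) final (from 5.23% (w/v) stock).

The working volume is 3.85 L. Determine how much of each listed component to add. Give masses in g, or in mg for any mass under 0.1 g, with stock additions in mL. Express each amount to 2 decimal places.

Scale factor relative to 1 L: 3.85.
dipotassium phosphate: 1.14% w/v = 11.4 g/L → 11.4 × 3.85 L = 43.89 g
magnesium chloride hexahydrate: 9.01 mmol/L × 203.3 g/mol × 3.85 L ÷ 1000 = 7.05 g
glucose: 132 mmol/L × 180.2 g/mol × 3.85 L ÷ 1000 = 91.58 g
gentamicin: C1V1 = C2V2 → 10.7 µg/mL × 3850 mL ÷ 6890 µg/mL = 5.98 mL
sodium lactate: V = C2·V2/C1 = 0.333% ÷ 5.23% × 3850 mL = 245.13 mL

dipotassium phosphate 43.89 g; magnesium chloride hexahydrate 7.05 g; glucose 91.58 g; gentamicin 5.98 mL; sodium lactate 245.13 mL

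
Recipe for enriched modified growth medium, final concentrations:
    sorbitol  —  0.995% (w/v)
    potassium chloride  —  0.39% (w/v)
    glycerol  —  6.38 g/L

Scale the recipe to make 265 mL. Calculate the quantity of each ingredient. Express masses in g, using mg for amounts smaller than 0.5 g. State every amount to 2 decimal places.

Target volume = 265 mL = 0.265 L.
sorbitol: 0.995 g per 100 mL × 265 mL ÷ 100 = 2.64 g
potassium chloride: 0.39 g per 100 mL × 265 mL ÷ 100 = 1.03 g
glycerol: 6.38 g/L × 0.265 L = 1.69 g

sorbitol 2.64 g; potassium chloride 1.03 g; glycerol 1.69 g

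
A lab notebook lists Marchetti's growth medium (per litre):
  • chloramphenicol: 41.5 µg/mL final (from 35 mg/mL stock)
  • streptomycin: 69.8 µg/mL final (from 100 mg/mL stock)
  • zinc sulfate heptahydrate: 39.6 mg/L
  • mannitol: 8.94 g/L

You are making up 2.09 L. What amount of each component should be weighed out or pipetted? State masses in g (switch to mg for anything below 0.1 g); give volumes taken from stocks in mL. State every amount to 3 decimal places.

Working volume: 2.09 L.
chloramphenicol: C1V1 = C2V2 → 41.5 µg/mL × 2090 mL ÷ 35000 µg/mL = 2.478 mL
streptomycin: C1V1 = C2V2 → 69.8 µg/mL × 2090 mL ÷ 100000 µg/mL = 1.459 mL
zinc sulfate heptahydrate: 39.6 mg/L × 2.09 L = 82.764 mg
mannitol: 8.94 g/L × 2.09 L = 18.685 g

chloramphenicol 2.478 mL; streptomycin 1.459 mL; zinc sulfate heptahydrate 82.764 mg; mannitol 18.685 g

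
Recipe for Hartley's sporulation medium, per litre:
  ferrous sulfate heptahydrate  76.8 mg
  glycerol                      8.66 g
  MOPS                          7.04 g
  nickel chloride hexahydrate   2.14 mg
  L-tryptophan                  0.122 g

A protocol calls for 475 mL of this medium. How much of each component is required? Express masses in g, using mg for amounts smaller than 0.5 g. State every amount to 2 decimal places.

ferrous sulfate heptahydrate 36.48 mg; glycerol 4.11 g; MOPS 3.34 g; nickel chloride hexahydrate 1.02 mg; L-tryptophan 57.95 mg

Scale factor = 475 mL / 1000 mL = 0.475.
ferrous sulfate heptahydrate: 76.8 mg × (475 mL / 1000 mL) = 36.48 mg
glycerol: 8.66 g × (475 mL / 1000 mL) = 4.11 g
MOPS: 7.04 g × (475 mL / 1000 mL) = 3.34 g
nickel chloride hexahydrate: 2.14 mg × (475 mL / 1000 mL) = 1.02 mg
L-tryptophan: 0.122 g × (475 mL / 1000 mL) = 0.05795 g = 57.95 mg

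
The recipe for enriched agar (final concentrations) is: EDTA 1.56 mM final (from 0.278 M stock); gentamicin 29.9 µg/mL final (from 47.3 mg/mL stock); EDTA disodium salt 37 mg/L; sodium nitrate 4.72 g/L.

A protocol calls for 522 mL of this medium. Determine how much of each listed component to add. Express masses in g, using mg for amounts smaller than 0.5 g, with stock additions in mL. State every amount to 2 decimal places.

EDTA 2.93 mL; gentamicin 0.33 mL; EDTA disodium salt 19.31 mg; sodium nitrate 2.46 g

Scale factor relative to 1 L: 0.522.
EDTA: C1V1 = C2V2 → 1.56 mM × 522 mL ÷ 278 mM = 2.93 mL
gentamicin: dilute stock: 29.9 µg/mL × 522 mL ÷ 47300 µg/mL = 0.33 mL
EDTA disodium salt: 37 mg/L × 0.522 L = 19.31 mg
sodium nitrate: 4.72 g/L × 0.522 L = 2.46 g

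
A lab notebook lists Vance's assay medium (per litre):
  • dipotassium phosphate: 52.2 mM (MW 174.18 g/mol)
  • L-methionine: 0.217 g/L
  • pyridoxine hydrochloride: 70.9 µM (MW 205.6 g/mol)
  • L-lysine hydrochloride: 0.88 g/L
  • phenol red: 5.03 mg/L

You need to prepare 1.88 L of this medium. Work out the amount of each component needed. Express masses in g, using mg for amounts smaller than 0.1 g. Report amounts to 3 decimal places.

Scale factor relative to 1 L: 1.88.
dipotassium phosphate: 52.2 mmol/L × 174.18 g/mol × 1.88 L ÷ 1000 = 17.093 g
L-methionine: 0.217 g/L × 1.88 L = 0.408 g
pyridoxine hydrochloride: 70.9 µmol/L × 205.6 g/mol × 1.88 L ÷ 1000 = 27.405 mg
L-lysine hydrochloride: 0.88 g/L × 1.88 L = 1.654 g
phenol red: 5.03 mg/L × 1.88 L = 9.456 mg

dipotassium phosphate 17.093 g; L-methionine 0.408 g; pyridoxine hydrochloride 27.405 mg; L-lysine hydrochloride 1.654 g; phenol red 9.456 mg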